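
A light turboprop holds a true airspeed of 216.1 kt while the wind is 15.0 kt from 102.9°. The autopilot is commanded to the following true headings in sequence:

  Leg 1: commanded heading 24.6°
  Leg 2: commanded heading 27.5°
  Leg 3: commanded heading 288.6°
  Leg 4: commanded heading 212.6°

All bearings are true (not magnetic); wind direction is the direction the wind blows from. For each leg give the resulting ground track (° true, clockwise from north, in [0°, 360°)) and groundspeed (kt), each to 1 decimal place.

Leg 1: track=20.7°, groundspeed=213.6 kt
Leg 2: track=23.6°, groundspeed=212.8 kt
Leg 3: track=288.2°, groundspeed=231.0 kt
Leg 4: track=216.3°, groundspeed=221.6 kt

Leg 1: heading 24.6°; drift -3.9° → track 20.7°, groundspeed 213.6 kt
Leg 2: heading 27.5°; drift -3.9° → track 23.6°, groundspeed 212.8 kt
Leg 3: heading 288.6°; drift -0.4° → track 288.2°, groundspeed 231.0 kt
Leg 4: heading 212.6°; drift +3.7° → track 216.3°, groundspeed 221.6 kt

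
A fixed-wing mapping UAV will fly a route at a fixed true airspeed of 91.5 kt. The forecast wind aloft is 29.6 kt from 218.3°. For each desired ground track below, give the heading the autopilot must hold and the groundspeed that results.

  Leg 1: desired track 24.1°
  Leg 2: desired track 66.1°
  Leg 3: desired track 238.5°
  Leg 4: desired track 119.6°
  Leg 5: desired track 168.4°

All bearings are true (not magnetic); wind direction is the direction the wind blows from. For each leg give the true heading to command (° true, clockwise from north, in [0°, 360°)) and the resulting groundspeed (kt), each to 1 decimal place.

Leg 1: heading=19.5°, groundspeed=119.9 kt
Leg 2: heading=74.8°, groundspeed=116.6 kt
Leg 3: heading=232.1°, groundspeed=63.1 kt
Leg 4: heading=138.2°, groundspeed=91.2 kt
Leg 5: heading=182.7°, groundspeed=69.6 kt

Leg 1: desired track 24.1°; wind correction -4.6° → command heading 19.5°, groundspeed 119.9 kt
Leg 2: desired track 66.1°; wind correction +8.7° → command heading 74.8°, groundspeed 116.6 kt
Leg 3: desired track 238.5°; wind correction -6.4° → command heading 232.1°, groundspeed 63.1 kt
Leg 4: desired track 119.6°; wind correction +18.6° → command heading 138.2°, groundspeed 91.2 kt
Leg 5: desired track 168.4°; wind correction +14.3° → command heading 182.7°, groundspeed 69.6 kt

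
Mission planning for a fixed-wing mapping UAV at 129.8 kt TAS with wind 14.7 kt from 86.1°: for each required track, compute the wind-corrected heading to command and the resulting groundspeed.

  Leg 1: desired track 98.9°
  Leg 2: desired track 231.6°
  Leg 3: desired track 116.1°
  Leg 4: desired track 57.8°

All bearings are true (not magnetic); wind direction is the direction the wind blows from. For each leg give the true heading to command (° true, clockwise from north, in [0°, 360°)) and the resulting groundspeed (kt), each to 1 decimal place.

Leg 1: heading=97.5°, groundspeed=115.4 kt
Leg 2: heading=227.9°, groundspeed=141.6 kt
Leg 3: heading=112.9°, groundspeed=116.9 kt
Leg 4: heading=60.9°, groundspeed=116.7 kt

Leg 1: desired track 98.9°; wind correction -1.4° → command heading 97.5°, groundspeed 115.4 kt
Leg 2: desired track 231.6°; wind correction -3.7° → command heading 227.9°, groundspeed 141.6 kt
Leg 3: desired track 116.1°; wind correction -3.2° → command heading 112.9°, groundspeed 116.9 kt
Leg 4: desired track 57.8°; wind correction +3.1° → command heading 60.9°, groundspeed 116.7 kt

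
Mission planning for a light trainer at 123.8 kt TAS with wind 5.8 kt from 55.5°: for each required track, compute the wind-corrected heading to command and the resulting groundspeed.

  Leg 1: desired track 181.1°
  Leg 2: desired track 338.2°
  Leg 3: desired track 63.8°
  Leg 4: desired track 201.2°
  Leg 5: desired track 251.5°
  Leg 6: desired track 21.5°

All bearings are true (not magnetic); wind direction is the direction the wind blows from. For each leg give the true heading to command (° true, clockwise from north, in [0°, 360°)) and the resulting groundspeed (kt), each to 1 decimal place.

Leg 1: heading=178.9°, groundspeed=127.1 kt
Leg 2: heading=340.8°, groundspeed=122.4 kt
Leg 3: heading=63.4°, groundspeed=118.1 kt
Leg 4: heading=199.7°, groundspeed=128.5 kt
Leg 5: heading=252.2°, groundspeed=129.4 kt
Leg 6: heading=23.0°, groundspeed=118.9 kt

Leg 1: desired track 181.1°; wind correction -2.2° → command heading 178.9°, groundspeed 127.1 kt
Leg 2: desired track 338.2°; wind correction +2.6° → command heading 340.8°, groundspeed 122.4 kt
Leg 3: desired track 63.8°; wind correction -0.4° → command heading 63.4°, groundspeed 118.1 kt
Leg 4: desired track 201.2°; wind correction -1.5° → command heading 199.7°, groundspeed 128.5 kt
Leg 5: desired track 251.5°; wind correction +0.7° → command heading 252.2°, groundspeed 129.4 kt
Leg 6: desired track 21.5°; wind correction +1.5° → command heading 23.0°, groundspeed 118.9 kt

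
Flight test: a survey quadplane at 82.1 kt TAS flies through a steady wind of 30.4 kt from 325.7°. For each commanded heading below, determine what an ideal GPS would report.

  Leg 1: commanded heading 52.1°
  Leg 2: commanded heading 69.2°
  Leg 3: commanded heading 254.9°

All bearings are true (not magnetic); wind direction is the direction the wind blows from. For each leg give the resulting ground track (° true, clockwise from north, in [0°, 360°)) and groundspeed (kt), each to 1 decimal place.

Leg 1: heading 52.1°; drift +20.7° → track 72.8°, groundspeed 85.7 kt
Leg 2: heading 69.2°; drift +18.3° → track 87.5°, groundspeed 94.0 kt
Leg 3: heading 254.9°; drift -21.7° → track 233.2°, groundspeed 77.6 kt

Leg 1: track=72.8°, groundspeed=85.7 kt
Leg 2: track=87.5°, groundspeed=94.0 kt
Leg 3: track=233.2°, groundspeed=77.6 kt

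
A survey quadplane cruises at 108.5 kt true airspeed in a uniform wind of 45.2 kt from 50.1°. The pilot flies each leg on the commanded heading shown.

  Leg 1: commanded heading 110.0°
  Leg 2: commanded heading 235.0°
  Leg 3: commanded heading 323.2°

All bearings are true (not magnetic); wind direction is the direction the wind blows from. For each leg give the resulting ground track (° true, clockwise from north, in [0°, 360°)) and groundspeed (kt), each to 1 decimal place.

Leg 1: track=134.5°, groundspeed=94.3 kt
Leg 2: track=233.6°, groundspeed=153.6 kt
Leg 3: track=300.1°, groundspeed=115.3 kt

Leg 1: heading 110.0°; drift +24.5° → track 134.5°, groundspeed 94.3 kt
Leg 2: heading 235.0°; drift -1.4° → track 233.6°, groundspeed 153.6 kt
Leg 3: heading 323.2°; drift -23.1° → track 300.1°, groundspeed 115.3 kt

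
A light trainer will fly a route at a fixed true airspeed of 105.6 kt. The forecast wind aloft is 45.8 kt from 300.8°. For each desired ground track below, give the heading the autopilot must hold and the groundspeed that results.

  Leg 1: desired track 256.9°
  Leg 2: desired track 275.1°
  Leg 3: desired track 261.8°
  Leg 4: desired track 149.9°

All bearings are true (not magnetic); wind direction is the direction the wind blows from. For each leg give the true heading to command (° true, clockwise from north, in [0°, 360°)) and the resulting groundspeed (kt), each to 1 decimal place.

Leg 1: desired track 256.9°; wind correction +17.5° → command heading 274.4°, groundspeed 67.7 kt
Leg 2: desired track 275.1°; wind correction +10.8° → command heading 285.9°, groundspeed 62.4 kt
Leg 3: desired track 261.8°; wind correction +15.8° → command heading 277.6°, groundspeed 66.0 kt
Leg 4: desired track 149.9°; wind correction +12.2° → command heading 162.1°, groundspeed 143.2 kt

Leg 1: heading=274.4°, groundspeed=67.7 kt
Leg 2: heading=285.9°, groundspeed=62.4 kt
Leg 3: heading=277.6°, groundspeed=66.0 kt
Leg 4: heading=162.1°, groundspeed=143.2 kt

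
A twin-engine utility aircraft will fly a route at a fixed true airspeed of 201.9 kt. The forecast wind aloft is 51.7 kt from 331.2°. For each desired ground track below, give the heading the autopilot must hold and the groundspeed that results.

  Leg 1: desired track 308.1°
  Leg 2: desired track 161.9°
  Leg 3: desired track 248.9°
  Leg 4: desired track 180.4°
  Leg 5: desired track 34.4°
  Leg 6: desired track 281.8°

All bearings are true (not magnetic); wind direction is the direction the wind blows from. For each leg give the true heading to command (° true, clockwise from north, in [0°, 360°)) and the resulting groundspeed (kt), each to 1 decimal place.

Leg 1: heading=313.9°, groundspeed=153.3 kt
Leg 2: heading=164.6°, groundspeed=252.5 kt
Leg 3: heading=263.6°, groundspeed=188.4 kt
Leg 4: heading=187.6°, groundspeed=245.4 kt
Leg 5: heading=21.2°, groundspeed=173.2 kt
Leg 6: heading=293.0°, groundspeed=164.4 kt

Leg 1: desired track 308.1°; wind correction +5.8° → command heading 313.9°, groundspeed 153.3 kt
Leg 2: desired track 161.9°; wind correction +2.7° → command heading 164.6°, groundspeed 252.5 kt
Leg 3: desired track 248.9°; wind correction +14.7° → command heading 263.6°, groundspeed 188.4 kt
Leg 4: desired track 180.4°; wind correction +7.2° → command heading 187.6°, groundspeed 245.4 kt
Leg 5: desired track 34.4°; wind correction -13.2° → command heading 21.2°, groundspeed 173.2 kt
Leg 6: desired track 281.8°; wind correction +11.2° → command heading 293.0°, groundspeed 164.4 kt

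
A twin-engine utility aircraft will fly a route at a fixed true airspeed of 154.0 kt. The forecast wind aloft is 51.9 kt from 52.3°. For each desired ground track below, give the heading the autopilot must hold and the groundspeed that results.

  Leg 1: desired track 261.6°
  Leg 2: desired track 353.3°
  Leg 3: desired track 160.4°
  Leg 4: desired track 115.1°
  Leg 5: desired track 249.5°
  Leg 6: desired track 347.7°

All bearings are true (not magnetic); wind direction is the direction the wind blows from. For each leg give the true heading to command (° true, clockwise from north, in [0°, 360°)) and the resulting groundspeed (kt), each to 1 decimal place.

Leg 1: heading=271.1°, groundspeed=197.2 kt
Leg 2: heading=10.1°, groundspeed=120.7 kt
Leg 3: heading=141.7°, groundspeed=162.0 kt
Leg 4: heading=97.7°, groundspeed=123.2 kt
Leg 5: heading=255.2°, groundspeed=202.8 kt
Leg 6: heading=5.4°, groundspeed=124.4 kt

Leg 1: desired track 261.6°; wind correction +9.5° → command heading 271.1°, groundspeed 197.2 kt
Leg 2: desired track 353.3°; wind correction +16.8° → command heading 10.1°, groundspeed 120.7 kt
Leg 3: desired track 160.4°; wind correction -18.7° → command heading 141.7°, groundspeed 162.0 kt
Leg 4: desired track 115.1°; wind correction -17.4° → command heading 97.7°, groundspeed 123.2 kt
Leg 5: desired track 249.5°; wind correction +5.7° → command heading 255.2°, groundspeed 202.8 kt
Leg 6: desired track 347.7°; wind correction +17.7° → command heading 5.4°, groundspeed 124.4 kt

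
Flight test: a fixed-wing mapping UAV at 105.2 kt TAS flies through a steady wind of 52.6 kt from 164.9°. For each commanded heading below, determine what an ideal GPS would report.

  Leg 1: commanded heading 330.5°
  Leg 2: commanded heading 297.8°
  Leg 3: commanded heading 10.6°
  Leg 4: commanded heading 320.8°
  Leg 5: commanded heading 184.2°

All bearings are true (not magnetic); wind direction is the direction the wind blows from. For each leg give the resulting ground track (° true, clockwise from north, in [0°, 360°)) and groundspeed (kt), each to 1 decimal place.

Leg 1: heading 330.5°; drift +4.8° → track 335.3°, groundspeed 156.7 kt
Leg 2: heading 297.8°; drift +15.3° → track 313.1°, groundspeed 146.2 kt
Leg 3: heading 10.6°; drift -8.5° → track 2.1°, groundspeed 154.3 kt
Leg 4: heading 320.8°; drift +8.0° → track 328.8°, groundspeed 154.7 kt
Leg 5: heading 184.2°; drift +17.4° → track 201.6°, groundspeed 58.2 kt

Leg 1: track=335.3°, groundspeed=156.7 kt
Leg 2: track=313.1°, groundspeed=146.2 kt
Leg 3: track=2.1°, groundspeed=154.3 kt
Leg 4: track=328.8°, groundspeed=154.7 kt
Leg 5: track=201.6°, groundspeed=58.2 kt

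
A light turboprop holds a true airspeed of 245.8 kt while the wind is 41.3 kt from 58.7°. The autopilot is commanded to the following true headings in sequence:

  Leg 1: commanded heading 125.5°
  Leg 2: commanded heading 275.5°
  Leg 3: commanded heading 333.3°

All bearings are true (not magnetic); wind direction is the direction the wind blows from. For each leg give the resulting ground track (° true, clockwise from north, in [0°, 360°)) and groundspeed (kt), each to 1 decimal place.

Leg 1: heading 125.5°; drift +9.4° → track 134.9°, groundspeed 232.6 kt
Leg 2: heading 275.5°; drift -5.1° → track 270.4°, groundspeed 280.0 kt
Leg 3: heading 333.3°; drift -9.6° → track 323.7°, groundspeed 246.0 kt

Leg 1: track=134.9°, groundspeed=232.6 kt
Leg 2: track=270.4°, groundspeed=280.0 kt
Leg 3: track=323.7°, groundspeed=246.0 kt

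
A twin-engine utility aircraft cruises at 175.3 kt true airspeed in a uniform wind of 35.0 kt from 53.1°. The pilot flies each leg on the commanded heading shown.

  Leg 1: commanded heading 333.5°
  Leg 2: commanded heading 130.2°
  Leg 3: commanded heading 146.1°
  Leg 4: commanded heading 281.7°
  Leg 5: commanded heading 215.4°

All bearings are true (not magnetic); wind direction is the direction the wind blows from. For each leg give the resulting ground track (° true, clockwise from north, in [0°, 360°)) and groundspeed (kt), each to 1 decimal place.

Leg 1: track=322.0°, groundspeed=172.5 kt
Leg 2: track=141.7°, groundspeed=170.9 kt
Leg 3: track=157.3°, groundspeed=180.5 kt
Leg 4: track=274.2°, groundspeed=200.2 kt
Leg 5: track=218.3°, groundspeed=208.9 kt

Leg 1: heading 333.5°; drift -11.5° → track 322.0°, groundspeed 172.5 kt
Leg 2: heading 130.2°; drift +11.5° → track 141.7°, groundspeed 170.9 kt
Leg 3: heading 146.1°; drift +11.2° → track 157.3°, groundspeed 180.5 kt
Leg 4: heading 281.7°; drift -7.5° → track 274.2°, groundspeed 200.2 kt
Leg 5: heading 215.4°; drift +2.9° → track 218.3°, groundspeed 208.9 kt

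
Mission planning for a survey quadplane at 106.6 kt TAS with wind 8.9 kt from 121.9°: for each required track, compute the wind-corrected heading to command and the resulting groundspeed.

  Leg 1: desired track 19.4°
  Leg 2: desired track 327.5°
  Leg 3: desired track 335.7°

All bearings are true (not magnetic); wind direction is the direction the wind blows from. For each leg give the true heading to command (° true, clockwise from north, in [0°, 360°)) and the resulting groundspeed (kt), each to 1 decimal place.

Leg 1: heading=24.1°, groundspeed=108.2 kt
Leg 2: heading=329.6°, groundspeed=114.6 kt
Leg 3: heading=338.4°, groundspeed=113.9 kt

Leg 1: desired track 19.4°; wind correction +4.7° → command heading 24.1°, groundspeed 108.2 kt
Leg 2: desired track 327.5°; wind correction +2.1° → command heading 329.6°, groundspeed 114.6 kt
Leg 3: desired track 335.7°; wind correction +2.7° → command heading 338.4°, groundspeed 113.9 kt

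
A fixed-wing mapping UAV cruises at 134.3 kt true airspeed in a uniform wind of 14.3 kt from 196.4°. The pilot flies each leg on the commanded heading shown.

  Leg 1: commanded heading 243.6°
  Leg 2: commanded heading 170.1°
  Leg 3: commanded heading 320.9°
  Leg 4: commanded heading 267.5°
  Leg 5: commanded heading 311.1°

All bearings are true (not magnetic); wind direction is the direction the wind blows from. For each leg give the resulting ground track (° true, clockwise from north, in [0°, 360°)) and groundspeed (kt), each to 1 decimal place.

Leg 1: track=248.4°, groundspeed=125.0 kt
Leg 2: track=167.1°, groundspeed=121.6 kt
Leg 3: track=325.6°, groundspeed=142.9 kt
Leg 4: track=273.5°, groundspeed=130.4 kt
Leg 5: track=316.4°, groundspeed=140.9 kt

Leg 1: heading 243.6°; drift +4.8° → track 248.4°, groundspeed 125.0 kt
Leg 2: heading 170.1°; drift -3.0° → track 167.1°, groundspeed 121.6 kt
Leg 3: heading 320.9°; drift +4.7° → track 325.6°, groundspeed 142.9 kt
Leg 4: heading 267.5°; drift +6.0° → track 273.5°, groundspeed 130.4 kt
Leg 5: heading 311.1°; drift +5.3° → track 316.4°, groundspeed 140.9 kt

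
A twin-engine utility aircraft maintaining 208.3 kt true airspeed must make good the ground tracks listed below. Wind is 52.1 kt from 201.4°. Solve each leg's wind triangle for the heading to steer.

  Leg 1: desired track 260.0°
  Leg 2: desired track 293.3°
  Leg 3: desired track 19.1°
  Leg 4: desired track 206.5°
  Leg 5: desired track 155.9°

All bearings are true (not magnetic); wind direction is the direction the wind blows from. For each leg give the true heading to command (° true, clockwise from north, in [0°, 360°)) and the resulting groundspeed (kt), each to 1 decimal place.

Leg 1: desired track 260.0°; wind correction -12.3° → command heading 247.7°, groundspeed 176.4 kt
Leg 2: desired track 293.3°; wind correction -14.5° → command heading 278.8°, groundspeed 203.4 kt
Leg 3: desired track 19.1°; wind correction -0.6° → command heading 18.5°, groundspeed 260.3 kt
Leg 4: desired track 206.5°; wind correction -1.3° → command heading 205.2°, groundspeed 156.4 kt
Leg 5: desired track 155.9°; wind correction +10.3° → command heading 166.2°, groundspeed 168.4 kt

Leg 1: heading=247.7°, groundspeed=176.4 kt
Leg 2: heading=278.8°, groundspeed=203.4 kt
Leg 3: heading=18.5°, groundspeed=260.3 kt
Leg 4: heading=205.2°, groundspeed=156.4 kt
Leg 5: heading=166.2°, groundspeed=168.4 kt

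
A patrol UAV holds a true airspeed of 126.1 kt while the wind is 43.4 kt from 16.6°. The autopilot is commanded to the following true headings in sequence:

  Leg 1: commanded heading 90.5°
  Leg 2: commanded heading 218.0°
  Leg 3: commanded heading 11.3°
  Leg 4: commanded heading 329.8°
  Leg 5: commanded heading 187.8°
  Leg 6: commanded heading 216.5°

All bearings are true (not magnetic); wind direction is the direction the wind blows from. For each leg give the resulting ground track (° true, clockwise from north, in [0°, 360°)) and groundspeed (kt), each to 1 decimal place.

Leg 1: track=110.6°, groundspeed=121.4 kt
Leg 2: track=212.6°, groundspeed=167.3 kt
Leg 3: track=8.5°, groundspeed=83.0 kt
Leg 4: track=311.6°, groundspeed=101.4 kt
Leg 5: track=190.0°, groundspeed=169.1 kt
Leg 6: track=211.4°, groundspeed=167.6 kt

Leg 1: heading 90.5°; drift +20.1° → track 110.6°, groundspeed 121.4 kt
Leg 2: heading 218.0°; drift -5.4° → track 212.6°, groundspeed 167.3 kt
Leg 3: heading 11.3°; drift -2.8° → track 8.5°, groundspeed 83.0 kt
Leg 4: heading 329.8°; drift -18.2° → track 311.6°, groundspeed 101.4 kt
Leg 5: heading 187.8°; drift +2.2° → track 190.0°, groundspeed 169.1 kt
Leg 6: heading 216.5°; drift -5.1° → track 211.4°, groundspeed 167.6 kt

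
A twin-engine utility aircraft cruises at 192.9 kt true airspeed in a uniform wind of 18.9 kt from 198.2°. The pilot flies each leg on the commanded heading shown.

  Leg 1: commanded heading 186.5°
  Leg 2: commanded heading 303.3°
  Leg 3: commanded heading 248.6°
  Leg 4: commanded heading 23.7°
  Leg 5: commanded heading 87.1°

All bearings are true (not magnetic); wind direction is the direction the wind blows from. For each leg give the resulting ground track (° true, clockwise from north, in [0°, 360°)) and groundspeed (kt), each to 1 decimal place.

Leg 1: track=185.2°, groundspeed=174.4 kt
Leg 2: track=308.6°, groundspeed=198.7 kt
Leg 3: track=253.2°, groundspeed=181.4 kt
Leg 4: track=23.2°, groundspeed=211.7 kt
Leg 5: track=82.1°, groundspeed=200.5 kt

Leg 1: heading 186.5°; drift -1.3° → track 185.2°, groundspeed 174.4 kt
Leg 2: heading 303.3°; drift +5.3° → track 308.6°, groundspeed 198.7 kt
Leg 3: heading 248.6°; drift +4.6° → track 253.2°, groundspeed 181.4 kt
Leg 4: heading 23.7°; drift -0.5° → track 23.2°, groundspeed 211.7 kt
Leg 5: heading 87.1°; drift -5.0° → track 82.1°, groundspeed 200.5 kt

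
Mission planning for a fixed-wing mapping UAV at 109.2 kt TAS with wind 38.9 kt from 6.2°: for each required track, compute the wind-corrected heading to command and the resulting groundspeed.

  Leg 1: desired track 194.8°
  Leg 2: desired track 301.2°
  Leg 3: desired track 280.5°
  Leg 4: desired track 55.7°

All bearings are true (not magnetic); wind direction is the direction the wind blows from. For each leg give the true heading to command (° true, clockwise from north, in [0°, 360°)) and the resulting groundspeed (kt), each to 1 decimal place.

Leg 1: heading=197.9°, groundspeed=147.5 kt
Leg 2: heading=320.0°, groundspeed=86.9 kt
Leg 3: heading=301.3°, groundspeed=99.2 kt
Leg 4: heading=40.0°, groundspeed=79.9 kt

Leg 1: desired track 194.8°; wind correction +3.1° → command heading 197.9°, groundspeed 147.5 kt
Leg 2: desired track 301.2°; wind correction +18.8° → command heading 320.0°, groundspeed 86.9 kt
Leg 3: desired track 280.5°; wind correction +20.8° → command heading 301.3°, groundspeed 99.2 kt
Leg 4: desired track 55.7°; wind correction -15.7° → command heading 40.0°, groundspeed 79.9 kt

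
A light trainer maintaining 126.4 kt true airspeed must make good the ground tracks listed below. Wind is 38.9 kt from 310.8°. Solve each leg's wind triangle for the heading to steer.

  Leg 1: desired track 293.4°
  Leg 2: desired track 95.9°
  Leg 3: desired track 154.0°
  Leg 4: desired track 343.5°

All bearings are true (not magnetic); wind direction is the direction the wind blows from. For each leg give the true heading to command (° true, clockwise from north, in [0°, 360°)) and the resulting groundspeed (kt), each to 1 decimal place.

Leg 1: heading=298.7°, groundspeed=88.7 kt
Leg 2: heading=85.8°, groundspeed=156.3 kt
Leg 3: heading=161.0°, groundspeed=161.2 kt
Leg 4: heading=333.9°, groundspeed=91.9 kt

Leg 1: desired track 293.4°; wind correction +5.3° → command heading 298.7°, groundspeed 88.7 kt
Leg 2: desired track 95.9°; wind correction -10.1° → command heading 85.8°, groundspeed 156.3 kt
Leg 3: desired track 154.0°; wind correction +7.0° → command heading 161.0°, groundspeed 161.2 kt
Leg 4: desired track 343.5°; wind correction -9.6° → command heading 333.9°, groundspeed 91.9 kt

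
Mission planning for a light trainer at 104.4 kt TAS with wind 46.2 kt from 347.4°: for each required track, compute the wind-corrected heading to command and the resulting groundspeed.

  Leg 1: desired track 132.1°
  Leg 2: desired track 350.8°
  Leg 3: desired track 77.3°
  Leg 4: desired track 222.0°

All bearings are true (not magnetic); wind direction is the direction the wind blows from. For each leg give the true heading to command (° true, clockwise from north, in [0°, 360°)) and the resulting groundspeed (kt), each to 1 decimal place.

Leg 1: heading=117.3°, groundspeed=138.6 kt
Leg 2: heading=349.3°, groundspeed=58.2 kt
Leg 3: heading=51.0°, groundspeed=93.5 kt
Leg 4: heading=243.1°, groundspeed=124.1 kt

Leg 1: desired track 132.1°; wind correction -14.8° → command heading 117.3°, groundspeed 138.6 kt
Leg 2: desired track 350.8°; wind correction -1.5° → command heading 349.3°, groundspeed 58.2 kt
Leg 3: desired track 77.3°; wind correction -26.3° → command heading 51.0°, groundspeed 93.5 kt
Leg 4: desired track 222.0°; wind correction +21.1° → command heading 243.1°, groundspeed 124.1 kt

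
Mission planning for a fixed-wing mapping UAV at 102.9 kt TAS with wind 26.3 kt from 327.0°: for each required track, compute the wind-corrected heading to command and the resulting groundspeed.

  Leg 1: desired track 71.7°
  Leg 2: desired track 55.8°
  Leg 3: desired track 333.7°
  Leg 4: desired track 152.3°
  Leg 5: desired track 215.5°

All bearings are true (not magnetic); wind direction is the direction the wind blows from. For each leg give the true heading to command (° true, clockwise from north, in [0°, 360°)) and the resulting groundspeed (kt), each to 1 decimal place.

Leg 1: desired track 71.7°; wind correction -14.3° → command heading 57.4°, groundspeed 106.4 kt
Leg 2: desired track 55.8°; wind correction -14.8° → command heading 41.0°, groundspeed 98.9 kt
Leg 3: desired track 333.7°; wind correction -1.7° → command heading 332.0°, groundspeed 76.7 kt
Leg 4: desired track 152.3°; wind correction +1.4° → command heading 153.7°, groundspeed 129.1 kt
Leg 5: desired track 215.5°; wind correction +13.8° → command heading 229.3°, groundspeed 109.6 kt

Leg 1: heading=57.4°, groundspeed=106.4 kt
Leg 2: heading=41.0°, groundspeed=98.9 kt
Leg 3: heading=332.0°, groundspeed=76.7 kt
Leg 4: heading=153.7°, groundspeed=129.1 kt
Leg 5: heading=229.3°, groundspeed=109.6 kt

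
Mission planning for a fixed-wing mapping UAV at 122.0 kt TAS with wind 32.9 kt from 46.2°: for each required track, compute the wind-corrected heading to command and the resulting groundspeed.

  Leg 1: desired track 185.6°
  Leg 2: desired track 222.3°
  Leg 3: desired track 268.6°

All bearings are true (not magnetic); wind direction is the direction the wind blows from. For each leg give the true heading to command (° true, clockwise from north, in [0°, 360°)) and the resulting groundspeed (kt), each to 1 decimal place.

Leg 1: heading=175.5°, groundspeed=145.1 kt
Leg 2: heading=221.2°, groundspeed=154.8 kt
Leg 3: heading=279.1°, groundspeed=144.3 kt

Leg 1: desired track 185.6°; wind correction -10.1° → command heading 175.5°, groundspeed 145.1 kt
Leg 2: desired track 222.3°; wind correction -1.1° → command heading 221.2°, groundspeed 154.8 kt
Leg 3: desired track 268.6°; wind correction +10.5° → command heading 279.1°, groundspeed 144.3 kt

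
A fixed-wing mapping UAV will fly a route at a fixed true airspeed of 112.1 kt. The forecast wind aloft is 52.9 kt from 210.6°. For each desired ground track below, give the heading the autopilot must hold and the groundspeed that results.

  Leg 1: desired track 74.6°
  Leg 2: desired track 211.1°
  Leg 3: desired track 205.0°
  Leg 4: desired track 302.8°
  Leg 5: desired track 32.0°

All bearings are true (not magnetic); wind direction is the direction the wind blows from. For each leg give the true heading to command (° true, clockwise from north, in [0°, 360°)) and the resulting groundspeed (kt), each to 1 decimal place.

Leg 1: desired track 74.6°; wind correction +19.1° → command heading 93.7°, groundspeed 144.0 kt
Leg 2: desired track 211.1°; wind correction -0.2° → command heading 210.9°, groundspeed 59.2 kt
Leg 3: desired track 205.0°; wind correction +2.6° → command heading 207.6°, groundspeed 59.3 kt
Leg 4: desired track 302.8°; wind correction -28.1° → command heading 274.7°, groundspeed 100.9 kt
Leg 5: desired track 32.0°; wind correction +0.7° → command heading 32.7°, groundspeed 165.0 kt

Leg 1: heading=93.7°, groundspeed=144.0 kt
Leg 2: heading=210.9°, groundspeed=59.2 kt
Leg 3: heading=207.6°, groundspeed=59.3 kt
Leg 4: heading=274.7°, groundspeed=100.9 kt
Leg 5: heading=32.7°, groundspeed=165.0 kt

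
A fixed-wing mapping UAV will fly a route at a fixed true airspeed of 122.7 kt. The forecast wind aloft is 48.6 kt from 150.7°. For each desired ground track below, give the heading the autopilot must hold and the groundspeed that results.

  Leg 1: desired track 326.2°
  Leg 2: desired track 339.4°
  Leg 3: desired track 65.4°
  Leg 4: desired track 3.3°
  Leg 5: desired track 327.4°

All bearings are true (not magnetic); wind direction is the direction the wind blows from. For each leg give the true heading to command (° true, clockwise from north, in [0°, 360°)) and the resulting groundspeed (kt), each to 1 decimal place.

Leg 1: desired track 326.2°; wind correction -1.8° → command heading 324.4°, groundspeed 171.1 kt
Leg 2: desired track 339.4°; wind correction +3.4° → command heading 342.8°, groundspeed 170.5 kt
Leg 3: desired track 65.4°; wind correction +23.3° → command heading 88.7°, groundspeed 108.8 kt
Leg 4: desired track 3.3°; wind correction +12.3° → command heading 15.6°, groundspeed 160.8 kt
Leg 5: desired track 327.4°; wind correction -1.3° → command heading 326.1°, groundspeed 171.2 kt

Leg 1: heading=324.4°, groundspeed=171.1 kt
Leg 2: heading=342.8°, groundspeed=170.5 kt
Leg 3: heading=88.7°, groundspeed=108.8 kt
Leg 4: heading=15.6°, groundspeed=160.8 kt
Leg 5: heading=326.1°, groundspeed=171.2 kt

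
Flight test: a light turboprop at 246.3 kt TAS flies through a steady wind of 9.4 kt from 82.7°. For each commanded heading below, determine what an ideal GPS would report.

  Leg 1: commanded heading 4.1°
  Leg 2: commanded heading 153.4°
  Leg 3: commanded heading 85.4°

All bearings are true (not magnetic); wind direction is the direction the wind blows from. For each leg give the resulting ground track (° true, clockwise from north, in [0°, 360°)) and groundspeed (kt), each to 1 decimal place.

Leg 1: track=1.9°, groundspeed=244.6 kt
Leg 2: track=155.5°, groundspeed=243.4 kt
Leg 3: track=85.5°, groundspeed=236.9 kt

Leg 1: heading 4.1°; drift -2.2° → track 1.9°, groundspeed 244.6 kt
Leg 2: heading 153.4°; drift +2.1° → track 155.5°, groundspeed 243.4 kt
Leg 3: heading 85.4°; drift +0.1° → track 85.5°, groundspeed 236.9 kt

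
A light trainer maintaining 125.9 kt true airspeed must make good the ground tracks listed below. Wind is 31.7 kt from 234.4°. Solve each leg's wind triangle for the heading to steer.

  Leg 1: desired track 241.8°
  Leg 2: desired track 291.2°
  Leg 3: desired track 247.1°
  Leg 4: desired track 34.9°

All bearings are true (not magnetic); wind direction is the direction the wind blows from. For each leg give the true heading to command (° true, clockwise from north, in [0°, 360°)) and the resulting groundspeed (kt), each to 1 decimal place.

Leg 1: heading=239.9°, groundspeed=94.4 kt
Leg 2: heading=279.0°, groundspeed=105.7 kt
Leg 3: heading=243.9°, groundspeed=94.8 kt
Leg 4: heading=30.1°, groundspeed=155.3 kt

Leg 1: desired track 241.8°; wind correction -1.9° → command heading 239.9°, groundspeed 94.4 kt
Leg 2: desired track 291.2°; wind correction -12.2° → command heading 279.0°, groundspeed 105.7 kt
Leg 3: desired track 247.1°; wind correction -3.2° → command heading 243.9°, groundspeed 94.8 kt
Leg 4: desired track 34.9°; wind correction -4.8° → command heading 30.1°, groundspeed 155.3 kt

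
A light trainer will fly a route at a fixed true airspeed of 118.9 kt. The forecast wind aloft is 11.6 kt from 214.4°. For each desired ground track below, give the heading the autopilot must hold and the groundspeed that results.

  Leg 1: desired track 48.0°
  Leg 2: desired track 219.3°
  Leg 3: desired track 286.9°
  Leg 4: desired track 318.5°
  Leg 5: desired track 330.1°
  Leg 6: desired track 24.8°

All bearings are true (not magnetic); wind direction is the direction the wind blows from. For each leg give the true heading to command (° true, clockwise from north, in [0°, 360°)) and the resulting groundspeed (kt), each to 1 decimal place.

Leg 1: desired track 48.0°; wind correction +1.3° → command heading 49.3°, groundspeed 130.1 kt
Leg 2: desired track 219.3°; wind correction -0.5° → command heading 218.8°, groundspeed 107.3 kt
Leg 3: desired track 286.9°; wind correction -5.3° → command heading 281.6°, groundspeed 114.9 kt
Leg 4: desired track 318.5°; wind correction -5.4° → command heading 313.1°, groundspeed 121.2 kt
Leg 5: desired track 330.1°; wind correction -5.0° → command heading 325.1°, groundspeed 123.5 kt
Leg 6: desired track 24.8°; wind correction -0.9° → command heading 23.9°, groundspeed 130.3 kt

Leg 1: heading=49.3°, groundspeed=130.1 kt
Leg 2: heading=218.8°, groundspeed=107.3 kt
Leg 3: heading=281.6°, groundspeed=114.9 kt
Leg 4: heading=313.1°, groundspeed=121.2 kt
Leg 5: heading=325.1°, groundspeed=123.5 kt
Leg 6: heading=23.9°, groundspeed=130.3 kt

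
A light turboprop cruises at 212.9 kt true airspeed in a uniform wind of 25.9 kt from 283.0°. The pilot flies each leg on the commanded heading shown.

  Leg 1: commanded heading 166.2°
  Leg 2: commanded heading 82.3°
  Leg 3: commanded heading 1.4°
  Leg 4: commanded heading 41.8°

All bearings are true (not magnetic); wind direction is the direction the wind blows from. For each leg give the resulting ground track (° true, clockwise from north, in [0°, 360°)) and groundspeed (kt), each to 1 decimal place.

Leg 1: track=160.3°, groundspeed=225.8 kt
Leg 2: track=84.5°, groundspeed=237.3 kt
Leg 3: track=8.4°, groundspeed=209.2 kt
Leg 4: track=47.6°, groundspeed=226.5 kt

Leg 1: heading 166.2°; drift -5.9° → track 160.3°, groundspeed 225.8 kt
Leg 2: heading 82.3°; drift +2.2° → track 84.5°, groundspeed 237.3 kt
Leg 3: heading 1.4°; drift +7.0° → track 8.4°, groundspeed 209.2 kt
Leg 4: heading 41.8°; drift +5.8° → track 47.6°, groundspeed 226.5 kt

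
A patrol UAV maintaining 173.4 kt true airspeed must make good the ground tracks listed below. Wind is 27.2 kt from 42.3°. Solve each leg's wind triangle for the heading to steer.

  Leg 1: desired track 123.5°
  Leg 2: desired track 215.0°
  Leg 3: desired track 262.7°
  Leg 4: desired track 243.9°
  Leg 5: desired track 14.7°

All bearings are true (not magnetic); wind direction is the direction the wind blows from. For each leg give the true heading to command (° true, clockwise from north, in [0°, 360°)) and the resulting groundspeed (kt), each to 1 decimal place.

Leg 1: heading=114.6°, groundspeed=167.1 kt
Leg 2: heading=213.9°, groundspeed=200.3 kt
Leg 3: heading=268.5°, groundspeed=193.2 kt
Leg 4: heading=247.2°, groundspeed=198.4 kt
Leg 5: heading=18.9°, groundspeed=148.8 kt

Leg 1: desired track 123.5°; wind correction -8.9° → command heading 114.6°, groundspeed 167.1 kt
Leg 2: desired track 215.0°; wind correction -1.1° → command heading 213.9°, groundspeed 200.3 kt
Leg 3: desired track 262.7°; wind correction +5.8° → command heading 268.5°, groundspeed 193.2 kt
Leg 4: desired track 243.9°; wind correction +3.3° → command heading 247.2°, groundspeed 198.4 kt
Leg 5: desired track 14.7°; wind correction +4.2° → command heading 18.9°, groundspeed 148.8 kt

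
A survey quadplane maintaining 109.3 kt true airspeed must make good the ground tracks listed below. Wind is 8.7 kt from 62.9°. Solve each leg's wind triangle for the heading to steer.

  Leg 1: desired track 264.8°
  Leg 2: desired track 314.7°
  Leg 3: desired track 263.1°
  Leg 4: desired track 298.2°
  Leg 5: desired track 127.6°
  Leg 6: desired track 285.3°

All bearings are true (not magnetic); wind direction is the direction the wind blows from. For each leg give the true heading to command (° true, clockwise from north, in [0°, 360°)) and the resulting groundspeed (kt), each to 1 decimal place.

Leg 1: heading=266.5°, groundspeed=117.3 kt
Leg 2: heading=319.0°, groundspeed=111.7 kt
Leg 3: heading=264.7°, groundspeed=117.4 kt
Leg 4: heading=302.0°, groundspeed=114.0 kt
Leg 5: heading=123.5°, groundspeed=105.3 kt
Leg 6: heading=288.4°, groundspeed=115.6 kt

Leg 1: desired track 264.8°; wind correction +1.7° → command heading 266.5°, groundspeed 117.3 kt
Leg 2: desired track 314.7°; wind correction +4.3° → command heading 319.0°, groundspeed 111.7 kt
Leg 3: desired track 263.1°; wind correction +1.6° → command heading 264.7°, groundspeed 117.4 kt
Leg 4: desired track 298.2°; wind correction +3.8° → command heading 302.0°, groundspeed 114.0 kt
Leg 5: desired track 127.6°; wind correction -4.1° → command heading 123.5°, groundspeed 105.3 kt
Leg 6: desired track 285.3°; wind correction +3.1° → command heading 288.4°, groundspeed 115.6 kt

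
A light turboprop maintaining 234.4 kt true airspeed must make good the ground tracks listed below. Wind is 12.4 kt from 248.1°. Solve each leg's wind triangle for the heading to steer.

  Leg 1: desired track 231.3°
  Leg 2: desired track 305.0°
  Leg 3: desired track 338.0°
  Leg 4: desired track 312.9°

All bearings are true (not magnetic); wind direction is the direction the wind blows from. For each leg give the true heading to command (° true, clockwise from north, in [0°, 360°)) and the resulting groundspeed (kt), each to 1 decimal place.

Leg 1: heading=232.2°, groundspeed=222.5 kt
Leg 2: heading=302.5°, groundspeed=227.4 kt
Leg 3: heading=335.0°, groundspeed=234.1 kt
Leg 4: heading=310.2°, groundspeed=228.9 kt

Leg 1: desired track 231.3°; wind correction +0.9° → command heading 232.2°, groundspeed 222.5 kt
Leg 2: desired track 305.0°; wind correction -2.5° → command heading 302.5°, groundspeed 227.4 kt
Leg 3: desired track 338.0°; wind correction -3.0° → command heading 335.0°, groundspeed 234.1 kt
Leg 4: desired track 312.9°; wind correction -2.7° → command heading 310.2°, groundspeed 228.9 kt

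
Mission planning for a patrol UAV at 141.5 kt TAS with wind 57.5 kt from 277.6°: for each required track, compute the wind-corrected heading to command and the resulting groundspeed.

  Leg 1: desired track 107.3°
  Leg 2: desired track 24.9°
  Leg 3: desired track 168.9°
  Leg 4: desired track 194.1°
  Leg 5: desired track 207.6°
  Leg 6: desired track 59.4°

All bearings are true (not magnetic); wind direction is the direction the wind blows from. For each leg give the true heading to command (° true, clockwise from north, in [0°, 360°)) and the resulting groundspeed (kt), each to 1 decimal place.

Leg 1: heading=111.2°, groundspeed=197.8 kt
Leg 2: heading=2.1°, groundspeed=147.5 kt
Leg 3: heading=191.5°, groundspeed=149.0 kt
Leg 4: heading=217.9°, groundspeed=122.9 kt
Leg 5: heading=230.0°, groundspeed=111.1 kt
Leg 6: heading=44.8°, groundspeed=182.1 kt

Leg 1: desired track 107.3°; wind correction +3.9° → command heading 111.2°, groundspeed 197.8 kt
Leg 2: desired track 24.9°; wind correction -22.8° → command heading 2.1°, groundspeed 147.5 kt
Leg 3: desired track 168.9°; wind correction +22.6° → command heading 191.5°, groundspeed 149.0 kt
Leg 4: desired track 194.1°; wind correction +23.8° → command heading 217.9°, groundspeed 122.9 kt
Leg 5: desired track 207.6°; wind correction +22.4° → command heading 230.0°, groundspeed 111.1 kt
Leg 6: desired track 59.4°; wind correction -14.6° → command heading 44.8°, groundspeed 182.1 kt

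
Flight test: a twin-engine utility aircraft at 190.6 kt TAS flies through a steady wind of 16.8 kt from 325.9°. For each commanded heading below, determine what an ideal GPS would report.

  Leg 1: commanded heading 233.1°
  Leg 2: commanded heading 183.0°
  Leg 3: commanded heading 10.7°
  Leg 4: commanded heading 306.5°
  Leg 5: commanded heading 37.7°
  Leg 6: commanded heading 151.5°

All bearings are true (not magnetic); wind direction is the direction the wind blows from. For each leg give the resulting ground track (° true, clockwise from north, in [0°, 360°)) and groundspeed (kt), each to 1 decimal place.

Leg 1: track=228.1°, groundspeed=192.2 kt
Leg 2: track=180.2°, groundspeed=204.3 kt
Leg 3: track=14.5°, groundspeed=179.1 kt
Leg 4: track=304.7°, groundspeed=174.8 kt
Leg 5: track=42.6°, groundspeed=186.0 kt
Leg 6: track=151.0°, groundspeed=207.3 kt

Leg 1: heading 233.1°; drift -5.0° → track 228.1°, groundspeed 192.2 kt
Leg 2: heading 183.0°; drift -2.8° → track 180.2°, groundspeed 204.3 kt
Leg 3: heading 10.7°; drift +3.8° → track 14.5°, groundspeed 179.1 kt
Leg 4: heading 306.5°; drift -1.8° → track 304.7°, groundspeed 174.8 kt
Leg 5: heading 37.7°; drift +4.9° → track 42.6°, groundspeed 186.0 kt
Leg 6: heading 151.5°; drift -0.5° → track 151.0°, groundspeed 207.3 kt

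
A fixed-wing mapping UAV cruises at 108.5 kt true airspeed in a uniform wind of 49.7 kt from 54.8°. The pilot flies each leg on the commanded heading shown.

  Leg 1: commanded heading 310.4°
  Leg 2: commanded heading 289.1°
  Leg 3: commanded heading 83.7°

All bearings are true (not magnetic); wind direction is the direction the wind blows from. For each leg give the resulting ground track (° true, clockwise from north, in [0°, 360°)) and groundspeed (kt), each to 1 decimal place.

Leg 1: heading 310.4°; drift -21.7° → track 288.7°, groundspeed 130.1 kt
Leg 2: heading 289.1°; drift -16.4° → track 272.7°, groundspeed 143.3 kt
Leg 3: heading 83.7°; drift +20.3° → track 104.0°, groundspeed 69.3 kt

Leg 1: track=288.7°, groundspeed=130.1 kt
Leg 2: track=272.7°, groundspeed=143.3 kt
Leg 3: track=104.0°, groundspeed=69.3 kt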